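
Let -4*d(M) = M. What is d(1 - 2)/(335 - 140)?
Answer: 1/780 ≈ 0.0012821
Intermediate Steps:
d(M) = -M/4
d(1 - 2)/(335 - 140) = (-(1 - 2)/4)/(335 - 140) = -1/4*(-1)/195 = (1/4)*(1/195) = 1/780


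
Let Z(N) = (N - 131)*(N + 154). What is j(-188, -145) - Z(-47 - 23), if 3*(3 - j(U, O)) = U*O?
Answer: 23401/3 ≈ 7800.3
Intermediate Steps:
Z(N) = (-131 + N)*(154 + N)
j(U, O) = 3 - O*U/3 (j(U, O) = 3 - U*O/3 = 3 - O*U/3)
j(-188, -145) - Z(-47 - 23) = (3 - ⅓*(-145)*(-188)) - (-20174 + (-47 - 23)² + 23*(-47 - 23)) = (3 - 27260/3) - (-20174 + (-70)² + 23*(-70)) = -27251/3 - (-20174 + 4900 - 1610) = -27251/3 - 1*(-16884) = -27251/3 + 16884 = 23401/3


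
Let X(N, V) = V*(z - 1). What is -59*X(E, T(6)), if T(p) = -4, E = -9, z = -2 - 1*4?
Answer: -1652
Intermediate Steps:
z = -6 (z = -2 - 4 = -6)
X(N, V) = -7*V (X(N, V) = V*(-6 - 1) = V*(-7) = -7*V)
-59*X(E, T(6)) = -(-413)*(-4) = -59*28 = -1652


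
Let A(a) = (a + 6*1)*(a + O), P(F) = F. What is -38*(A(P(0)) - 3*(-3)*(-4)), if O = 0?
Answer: 1368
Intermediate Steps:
A(a) = a*(6 + a) (A(a) = (a + 6*1)*(a + 0) = (a + 6)*a = (6 + a)*a = a*(6 + a))
-38*(A(P(0)) - 3*(-3)*(-4)) = -38*(0*(6 + 0) - 3*(-3)*(-4)) = -38*(0*6 + 9*(-4)) = -38*(0 - 36) = -38*(-36) = 1368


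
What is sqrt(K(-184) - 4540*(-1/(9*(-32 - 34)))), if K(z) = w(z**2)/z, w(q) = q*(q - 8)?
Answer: I*sqrt(61041016542)/99 ≈ 2495.6*I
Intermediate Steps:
w(q) = q*(-8 + q)
K(z) = z*(-8 + z**2) (K(z) = (z**2*(-8 + z**2))/z = z*(-8 + z**2))
sqrt(K(-184) - 4540*(-1/(9*(-32 - 34)))) = sqrt(-184*(-8 + (-184)**2) - 4540*(-1/(9*(-32 - 34)))) = sqrt(-184*(-8 + 33856) - 4540/((-9*(-66)))) = sqrt(-184*33848 - 4540/594) = sqrt(-6228032 - 4540*1/594) = sqrt(-6228032 - 2270/297) = sqrt(-1849727774/297) = I*sqrt(61041016542)/99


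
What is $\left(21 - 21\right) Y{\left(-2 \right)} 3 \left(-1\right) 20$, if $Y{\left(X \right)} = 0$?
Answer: $0$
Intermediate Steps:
$\left(21 - 21\right) Y{\left(-2 \right)} 3 \left(-1\right) 20 = \left(21 - 21\right) 0 \cdot 3 \left(-1\right) 20 = \left(21 - 21\right) 0 \left(-1\right) 20 = 0 \cdot 0 \cdot 20 = 0 \cdot 20 = 0$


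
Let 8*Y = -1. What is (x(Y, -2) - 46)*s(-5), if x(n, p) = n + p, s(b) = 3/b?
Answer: 231/8 ≈ 28.875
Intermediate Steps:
Y = -1/8 (Y = (1/8)*(-1) = -1/8 ≈ -0.12500)
(x(Y, -2) - 46)*s(-5) = ((-1/8 - 2) - 46)*(3/(-5)) = (-17/8 - 46)*(3*(-1/5)) = -385/8*(-3/5) = 231/8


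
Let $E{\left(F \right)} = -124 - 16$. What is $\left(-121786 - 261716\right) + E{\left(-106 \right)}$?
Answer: $-383642$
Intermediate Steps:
$E{\left(F \right)} = -140$ ($E{\left(F \right)} = -124 - 16 = -140$)
$\left(-121786 - 261716\right) + E{\left(-106 \right)} = \left(-121786 - 261716\right) - 140 = -383502 - 140 = -383642$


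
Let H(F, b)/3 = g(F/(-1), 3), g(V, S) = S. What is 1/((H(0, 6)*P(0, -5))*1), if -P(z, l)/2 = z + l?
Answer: 1/90 ≈ 0.011111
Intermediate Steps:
H(F, b) = 9 (H(F, b) = 3*3 = 9)
P(z, l) = -2*l - 2*z (P(z, l) = -2*(z + l) = -2*(l + z) = -2*l - 2*z)
1/((H(0, 6)*P(0, -5))*1) = 1/((9*(-2*(-5) - 2*0))*1) = 1/((9*(10 + 0))*1) = 1/((9*10)*1) = 1/(90*1) = 1/90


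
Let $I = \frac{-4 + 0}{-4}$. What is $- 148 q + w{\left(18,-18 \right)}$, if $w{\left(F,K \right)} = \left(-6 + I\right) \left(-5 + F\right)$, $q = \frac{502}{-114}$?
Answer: $\frac{33443}{57} \approx 586.72$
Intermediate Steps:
$I = 1$ ($I = \left(-4\right) \left(- \frac{1}{4}\right) = 1$)
$q = - \frac{251}{57}$ ($q = 502 \left(- \frac{1}{114}\right) = - \frac{251}{57} \approx -4.4035$)
$w{\left(F,K \right)} = 25 - 5 F$ ($w{\left(F,K \right)} = \left(-6 + 1\right) \left(-5 + F\right) = - 5 \left(-5 + F\right) = 25 - 5 F$)
$- 148 q + w{\left(18,-18 \right)} = \left(-148\right) \left(- \frac{251}{57}\right) + \left(25 - 90\right) = \frac{37148}{57} + \left(25 - 90\right) = \frac{37148}{57} - 65 = \frac{33443}{57}$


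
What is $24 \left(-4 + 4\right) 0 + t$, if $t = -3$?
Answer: $-3$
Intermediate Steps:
$24 \left(-4 + 4\right) 0 + t = 24 \left(-4 + 4\right) 0 - 3 = 24 \cdot 0 \cdot 0 - 3 = 24 \cdot 0 - 3 = 0 - 3 = -3$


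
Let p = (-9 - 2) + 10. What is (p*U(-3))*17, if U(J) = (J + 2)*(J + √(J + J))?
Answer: -51 + 17*I*√6 ≈ -51.0 + 41.641*I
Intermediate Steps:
U(J) = (2 + J)*(J + √2*√J) (U(J) = (2 + J)*(J + √(2*J)) = (2 + J)*(J + √2*√J))
p = -1 (p = -11 + 10 = -1)
(p*U(-3))*17 = -((-3)² + 2*(-3) + √2*(-3)^(3/2) + 2*√2*√(-3))*17 = -(9 - 6 + √2*(-3*I*√3) + 2*√2*(I*√3))*17 = -(9 - 6 - 3*I*√6 + 2*I*√6)*17 = -(3 - I*√6)*17 = (-3 + I*√6)*17 = -51 + 17*I*√6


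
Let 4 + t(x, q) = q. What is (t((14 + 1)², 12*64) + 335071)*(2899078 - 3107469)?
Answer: -69984991485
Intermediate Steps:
t(x, q) = -4 + q
(t((14 + 1)², 12*64) + 335071)*(2899078 - 3107469) = ((-4 + 12*64) + 335071)*(2899078 - 3107469) = ((-4 + 768) + 335071)*(-208391) = (764 + 335071)*(-208391) = 335835*(-208391) = -69984991485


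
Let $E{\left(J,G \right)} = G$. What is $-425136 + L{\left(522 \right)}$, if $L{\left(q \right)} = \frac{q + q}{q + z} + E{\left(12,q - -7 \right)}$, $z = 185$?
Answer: $- \frac{300196105}{707} \approx -4.2461 \cdot 10^{5}$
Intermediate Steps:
$L{\left(q \right)} = 7 + q + \frac{2 q}{185 + q}$ ($L{\left(q \right)} = \frac{q + q}{q + 185} + \left(q - -7\right) = \frac{2 q}{185 + q} + \left(q + 7\right) = \frac{2 q}{185 + q} + \left(7 + q\right) = 7 + q + \frac{2 q}{185 + q}$)
$-425136 + L{\left(522 \right)} = -425136 + \frac{1295 + 522^{2} + 194 \cdot 522}{185 + 522} = -425136 + \frac{1295 + 272484 + 101268}{707} = -425136 + \frac{1}{707} \cdot 375047 = -425136 + \frac{375047}{707} = - \frac{300196105}{707}$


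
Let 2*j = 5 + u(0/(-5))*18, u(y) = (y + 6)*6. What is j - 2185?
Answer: -3717/2 ≈ -1858.5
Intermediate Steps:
u(y) = 36 + 6*y (u(y) = (6 + y)*6 = 36 + 6*y)
j = 653/2 (j = (5 + (36 + 6*(0/(-5)))*18)/2 = (5 + (36 + 6*(0*(-⅕)))*18)/2 = (5 + (36 + 6*0)*18)/2 = (5 + (36 + 0)*18)/2 = (5 + 36*18)/2 = (5 + 648)/2 = (½)*653 = 653/2 ≈ 326.50)
j - 2185 = 653/2 - 2185 = -3717/2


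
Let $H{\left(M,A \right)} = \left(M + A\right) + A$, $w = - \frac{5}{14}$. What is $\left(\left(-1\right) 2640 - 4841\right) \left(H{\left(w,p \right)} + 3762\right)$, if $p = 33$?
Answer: $- \frac{400884347}{14} \approx -2.8635 \cdot 10^{7}$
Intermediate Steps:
$w = - \frac{5}{14}$ ($w = \left(-5\right) \frac{1}{14} = - \frac{5}{14} \approx -0.35714$)
$H{\left(M,A \right)} = M + 2 A$ ($H{\left(M,A \right)} = \left(A + M\right) + A = M + 2 A$)
$\left(\left(-1\right) 2640 - 4841\right) \left(H{\left(w,p \right)} + 3762\right) = \left(\left(-1\right) 2640 - 4841\right) \left(\left(- \frac{5}{14} + 2 \cdot 33\right) + 3762\right) = \left(-2640 - 4841\right) \left(\left(- \frac{5}{14} + 66\right) + 3762\right) = - 7481 \left(\frac{919}{14} + 3762\right) = \left(-7481\right) \frac{53587}{14} = - \frac{400884347}{14}$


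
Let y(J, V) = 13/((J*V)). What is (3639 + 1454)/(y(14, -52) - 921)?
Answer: -285208/51577 ≈ -5.5298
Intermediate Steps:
y(J, V) = 13/(J*V) (y(J, V) = 13*(1/(J*V)) = 13/(J*V))
(3639 + 1454)/(y(14, -52) - 921) = (3639 + 1454)/(13/(14*(-52)) - 921) = 5093/(13*(1/14)*(-1/52) - 921) = 5093/(-1/56 - 921) = 5093/(-51577/56) = 5093*(-56/51577) = -285208/51577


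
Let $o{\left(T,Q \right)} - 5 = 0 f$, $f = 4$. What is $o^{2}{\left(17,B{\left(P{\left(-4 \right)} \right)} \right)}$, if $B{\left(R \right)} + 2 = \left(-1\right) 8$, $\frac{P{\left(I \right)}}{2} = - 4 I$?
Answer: $25$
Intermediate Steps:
$P{\left(I \right)} = - 8 I$ ($P{\left(I \right)} = 2 \left(- 4 I\right) = - 8 I$)
$B{\left(R \right)} = -10$ ($B{\left(R \right)} = -2 - 8 = -10$)
$o{\left(T,Q \right)} = 5$ ($o{\left(T,Q \right)} = 5 + 0 \cdot 4 = 5 + 0 = 5$)
$o^{2}{\left(17,B{\left(P{\left(-4 \right)} \right)} \right)} = 5^{2} = 25$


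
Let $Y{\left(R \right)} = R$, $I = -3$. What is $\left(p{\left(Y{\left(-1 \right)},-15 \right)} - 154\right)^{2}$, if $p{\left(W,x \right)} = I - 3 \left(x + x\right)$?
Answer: $4489$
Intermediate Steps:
$p{\left(W,x \right)} = -3 - 6 x$ ($p{\left(W,x \right)} = -3 - 3 \left(x + x\right) = -3 - 3 \cdot 2 x = -3 - 6 x$)
$\left(p{\left(Y{\left(-1 \right)},-15 \right)} - 154\right)^{2} = \left(\left(-3 - -90\right) - 154\right)^{2} = \left(\left(-3 + 90\right) - 154\right)^{2} = \left(87 - 154\right)^{2} = \left(-67\right)^{2} = 4489$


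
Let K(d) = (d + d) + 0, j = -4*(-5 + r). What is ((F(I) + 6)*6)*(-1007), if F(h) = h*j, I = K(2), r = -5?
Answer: -1002972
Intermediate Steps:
j = 40 (j = -4*(-5 - 5) = -4*(-10) = 40)
K(d) = 2*d (K(d) = 2*d + 0 = 2*d)
I = 4 (I = 2*2 = 4)
F(h) = 40*h (F(h) = h*40 = 40*h)
((F(I) + 6)*6)*(-1007) = ((40*4 + 6)*6)*(-1007) = ((160 + 6)*6)*(-1007) = (166*6)*(-1007) = 996*(-1007) = -1002972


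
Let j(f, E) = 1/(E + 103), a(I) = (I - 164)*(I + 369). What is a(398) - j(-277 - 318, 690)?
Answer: 142326053/793 ≈ 1.7948e+5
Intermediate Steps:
a(I) = (-164 + I)*(369 + I)
j(f, E) = 1/(103 + E)
a(398) - j(-277 - 318, 690) = (-60516 + 398² + 205*398) - 1/(103 + 690) = (-60516 + 158404 + 81590) - 1/793 = 179478 - 1*1/793 = 179478 - 1/793 = 142326053/793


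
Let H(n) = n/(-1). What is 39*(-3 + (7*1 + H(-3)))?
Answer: 273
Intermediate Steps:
H(n) = -n (H(n) = n*(-1) = -n)
39*(-3 + (7*1 + H(-3))) = 39*(-3 + (7*1 - 1*(-3))) = 39*(-3 + (7 + 3)) = 39*(-3 + 10) = 39*7 = 273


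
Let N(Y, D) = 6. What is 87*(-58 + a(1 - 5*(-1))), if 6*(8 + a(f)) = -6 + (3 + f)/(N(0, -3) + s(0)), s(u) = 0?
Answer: -23229/4 ≈ -5807.3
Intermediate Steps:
a(f) = -107/12 + f/36 (a(f) = -8 + (-6 + (3 + f)/(6 + 0))/6 = -8 + (-6 + (3 + f)/6)/6 = -8 + (-6 + (3 + f)*(⅙))/6 = -8 + (-6 + (½ + f/6))/6 = -8 + (-11/2 + f/6)/6 = -8 + (-11/12 + f/36) = -107/12 + f/36)
87*(-58 + a(1 - 5*(-1))) = 87*(-58 + (-107/12 + (1 - 5*(-1))/36)) = 87*(-58 + (-107/12 + (1 + 5)/36)) = 87*(-58 + (-107/12 + (1/36)*6)) = 87*(-58 + (-107/12 + ⅙)) = 87*(-58 - 35/4) = 87*(-267/4) = -23229/4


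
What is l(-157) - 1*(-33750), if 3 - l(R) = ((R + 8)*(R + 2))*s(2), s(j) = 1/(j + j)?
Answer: 111917/4 ≈ 27979.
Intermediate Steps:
s(j) = 1/(2*j)
l(R) = 3 - (2 + R)*(8 + R)/4 (l(R) = 3 - (R + 8)*(R + 2)*(½)/2 = 3 - (8 + R)*(2 + R)*(½)*(½) = 3 - (2 + R)*(8 + R)/4)
l(-157) - 1*(-33750) = (-1 - 5/2*(-157) - ¼*(-157)²) - 1*(-33750) = (-1 + 785/2 - ¼*24649) + 33750 = (-1 + 785/2 - 24649/4) + 33750 = -23083/4 + 33750 = 111917/4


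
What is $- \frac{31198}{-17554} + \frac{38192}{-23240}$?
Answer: $\frac{487671}{3642455} \approx 0.13389$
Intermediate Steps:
$- \frac{31198}{-17554} + \frac{38192}{-23240} = \left(-31198\right) \left(- \frac{1}{17554}\right) + 38192 \left(- \frac{1}{23240}\right) = \frac{15599}{8777} - \frac{682}{415} = \frac{487671}{3642455}$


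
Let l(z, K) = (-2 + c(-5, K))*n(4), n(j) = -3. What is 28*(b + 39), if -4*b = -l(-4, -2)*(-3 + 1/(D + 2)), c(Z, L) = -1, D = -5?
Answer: 882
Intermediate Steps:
l(z, K) = 9 (l(z, K) = (-2 - 1)*(-3) = -3*(-3) = 9)
b = -15/2 (b = -(-1)*9*(-3 + 1/(-5 + 2))/4 = -(-1)*9*(-3 + 1/(-3))/4 = -(-1)*9*(-3 - ⅓)/4 = -(-1)*9*(-10/3)/4 = -(-1)*(-30)/4 = -¼*30 = -15/2 ≈ -7.5000)
28*(b + 39) = 28*(-15/2 + 39) = 28*(63/2) = 882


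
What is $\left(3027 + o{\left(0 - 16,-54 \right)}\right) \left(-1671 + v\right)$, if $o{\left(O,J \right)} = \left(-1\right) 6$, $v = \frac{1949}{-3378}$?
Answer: $- \frac{5686113109}{1126} \approx -5.0498 \cdot 10^{6}$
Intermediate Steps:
$v = - \frac{1949}{3378}$ ($v = 1949 \left(- \frac{1}{3378}\right) = - \frac{1949}{3378} \approx -0.57697$)
$o{\left(O,J \right)} = -6$
$\left(3027 + o{\left(0 - 16,-54 \right)}\right) \left(-1671 + v\right) = \left(3027 - 6\right) \left(-1671 - \frac{1949}{3378}\right) = 3021 \left(- \frac{5646587}{3378}\right) = - \frac{5686113109}{1126}$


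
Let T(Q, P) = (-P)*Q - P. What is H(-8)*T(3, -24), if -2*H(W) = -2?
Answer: 96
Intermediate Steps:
H(W) = 1 (H(W) = -½*(-2) = 1)
T(Q, P) = -P - P*Q (T(Q, P) = -P*Q - P = -P - P*Q)
H(-8)*T(3, -24) = 1*(-1*(-24)*(1 + 3)) = 1*(-1*(-24)*4) = 1*96 = 96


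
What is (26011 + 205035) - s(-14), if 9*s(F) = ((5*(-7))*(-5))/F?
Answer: 4158853/18 ≈ 2.3105e+5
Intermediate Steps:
s(F) = 175/(9*F) (s(F) = (((5*(-7))*(-5))/F)/9 = ((-35*(-5))/F)/9 = (175/F)/9 = 175/(9*F))
(26011 + 205035) - s(-14) = (26011 + 205035) - 175/(9*(-14)) = 231046 - 175*(-1)/(9*14) = 231046 - 1*(-25/18) = 231046 + 25/18 = 4158853/18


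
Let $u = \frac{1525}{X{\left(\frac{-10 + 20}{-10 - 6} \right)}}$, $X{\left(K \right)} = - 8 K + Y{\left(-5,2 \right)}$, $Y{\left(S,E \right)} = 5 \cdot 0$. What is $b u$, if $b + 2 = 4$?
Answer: $610$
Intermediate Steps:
$b = 2$ ($b = -2 + 4 = 2$)
$Y{\left(S,E \right)} = 0$
$X{\left(K \right)} = - 8 K$ ($X{\left(K \right)} = - 8 K + 0 = - 8 K$)
$u = 305$ ($u = \frac{1525}{\left(-8\right) \frac{-10 + 20}{-10 - 6}} = \frac{1525}{\left(-8\right) \frac{10}{-16}} = \frac{1525}{\left(-8\right) 10 \left(- \frac{1}{16}\right)} = \frac{1525}{\left(-8\right) \left(- \frac{5}{8}\right)} = \frac{1525}{5} = 1525 \cdot \frac{1}{5} = 305$)
$b u = 2 \cdot 305 = 610$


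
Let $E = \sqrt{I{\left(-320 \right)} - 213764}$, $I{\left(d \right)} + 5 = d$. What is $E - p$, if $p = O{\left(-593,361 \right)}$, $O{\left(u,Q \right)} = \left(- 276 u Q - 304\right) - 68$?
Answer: $-59083776 + i \sqrt{214089} \approx -5.9084 \cdot 10^{7} + 462.7 i$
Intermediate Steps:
$I{\left(d \right)} = -5 + d$
$O{\left(u,Q \right)} = -372 - 276 Q u$ ($O{\left(u,Q \right)} = \left(- 276 Q u - 304\right) - 68 = \left(-304 - 276 Q u\right) - 68 = -372 - 276 Q u$)
$p = 59083776$ ($p = -372 - 99636 \left(-593\right) = -372 + 59084148 = 59083776$)
$E = i \sqrt{214089}$ ($E = \sqrt{\left(-5 - 320\right) - 213764} = \sqrt{-325 - 213764} = \sqrt{-214089} = i \sqrt{214089} \approx 462.7 i$)
$E - p = i \sqrt{214089} - 59083776 = -59083776 + i \sqrt{214089}$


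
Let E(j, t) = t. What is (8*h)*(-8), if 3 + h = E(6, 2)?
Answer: 64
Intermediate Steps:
h = -1 (h = -3 + 2 = -1)
(8*h)*(-8) = (8*(-1))*(-8) = -8*(-8) = 64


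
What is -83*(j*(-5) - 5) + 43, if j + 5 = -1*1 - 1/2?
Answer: -4479/2 ≈ -2239.5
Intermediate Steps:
j = -13/2 (j = -5 + (-1*1 - 1/2) = -5 + (-1 - 1*1/2) = -5 + (-1 - 1/2) = -5 - 3/2 = -13/2 ≈ -6.5000)
-83*(j*(-5) - 5) + 43 = -83*(-13/2*(-5) - 5) + 43 = -83*(65/2 - 5) + 43 = -83*55/2 + 43 = -4565/2 + 43 = -4479/2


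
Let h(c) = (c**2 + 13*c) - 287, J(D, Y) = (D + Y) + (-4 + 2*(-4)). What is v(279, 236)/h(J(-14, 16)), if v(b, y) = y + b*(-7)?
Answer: 1717/317 ≈ 5.4164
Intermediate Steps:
v(b, y) = y - 7*b
J(D, Y) = -12 + D + Y (J(D, Y) = (D + Y) + (-4 - 8) = (D + Y) - 12 = -12 + D + Y)
h(c) = -287 + c**2 + 13*c
v(279, 236)/h(J(-14, 16)) = (236 - 7*279)/(-287 + (-12 - 14 + 16)**2 + 13*(-12 - 14 + 16)) = (236 - 1953)/(-287 + (-10)**2 + 13*(-10)) = -1717/(-287 + 100 - 130) = -1717/(-317) = -1717*(-1/317) = 1717/317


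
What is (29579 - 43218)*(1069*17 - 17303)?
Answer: -11865930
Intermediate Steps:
(29579 - 43218)*(1069*17 - 17303) = -13639*(18173 - 17303) = -13639*870 = -11865930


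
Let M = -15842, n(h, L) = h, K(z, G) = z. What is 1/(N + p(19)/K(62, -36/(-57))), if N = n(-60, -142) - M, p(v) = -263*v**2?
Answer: 62/883541 ≈ 7.0172e-5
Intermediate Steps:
N = 15782 (N = -60 - 1*(-15842) = -60 + 15842 = 15782)
1/(N + p(19)/K(62, -36/(-57))) = 1/(15782 - 263*19**2/62) = 1/(15782 - 263*361*(1/62)) = 1/(15782 - 94943*1/62) = 1/(15782 - 94943/62) = 1/(883541/62) = 62/883541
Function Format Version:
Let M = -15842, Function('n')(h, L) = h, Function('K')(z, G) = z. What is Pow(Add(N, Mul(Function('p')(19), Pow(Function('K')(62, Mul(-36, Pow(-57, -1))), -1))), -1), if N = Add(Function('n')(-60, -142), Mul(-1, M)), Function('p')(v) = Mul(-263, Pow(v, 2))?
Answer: Rational(62, 883541) ≈ 7.0172e-5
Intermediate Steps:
N = 15782 (N = Add(-60, Mul(-1, -15842)) = Add(-60, 15842) = 15782)
Pow(Add(N, Mul(Function('p')(19), Pow(Function('K')(62, Mul(-36, Pow(-57, -1))), -1))), -1) = Pow(Add(15782, Mul(Mul(-263, Pow(19, 2)), Pow(62, -1))), -1) = Pow(Add(15782, Mul(Mul(-263, 361), Rational(1, 62))), -1) = Pow(Add(15782, Mul(-94943, Rational(1, 62))), -1) = Pow(Add(15782, Rational(-94943, 62)), -1) = Pow(Rational(883541, 62), -1) = Rational(62, 883541)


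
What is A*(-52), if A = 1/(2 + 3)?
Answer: -52/5 ≈ -10.400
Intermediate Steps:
A = 1/5 ≈ 0.20000
A*(-52) = (1/5)*(-52) = -52/5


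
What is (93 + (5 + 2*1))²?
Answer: 10000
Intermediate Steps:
(93 + (5 + 2*1))² = (93 + (5 + 2))² = (93 + 7)² = 100² = 10000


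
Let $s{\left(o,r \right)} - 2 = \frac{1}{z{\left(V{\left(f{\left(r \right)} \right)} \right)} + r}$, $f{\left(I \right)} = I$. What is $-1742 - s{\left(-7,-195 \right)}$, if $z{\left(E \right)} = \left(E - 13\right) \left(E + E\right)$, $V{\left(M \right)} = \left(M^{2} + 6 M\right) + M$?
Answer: $- \frac{4686054481681}{2686957845} \approx -1744.0$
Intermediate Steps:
$V{\left(M \right)} = M^{2} + 7 M$
$z{\left(E \right)} = 2 E \left(-13 + E\right)$ ($z{\left(E \right)} = \left(-13 + E\right) 2 E = 2 E \left(-13 + E\right)$)
$s{\left(o,r \right)} = 2 + \frac{1}{r + 2 r \left(-13 + r \left(7 + r\right)\right) \left(7 + r\right)}$ ($s{\left(o,r \right)} = 2 + \frac{1}{2 r \left(7 + r\right) \left(-13 + r \left(7 + r\right)\right) + r} = 2 + \frac{1}{2 r \left(-13 + r \left(7 + r\right)\right) \left(7 + r\right) + r} = 2 + \frac{1}{r + 2 r \left(-13 + r \left(7 + r\right)\right) \left(7 + r\right)}$)
$-1742 - s{\left(-7,-195 \right)} = -1742 - \frac{1 + 2 \left(-195\right) + 4 \left(-195\right) \left(-13 - 195 \left(7 - 195\right)\right) \left(7 - 195\right)}{\left(-195\right) \left(1 + 2 \left(-13 - 195 \left(7 - 195\right)\right) \left(7 - 195\right)\right)} = -1742 - - \frac{1 - 390 + 4 \left(-195\right) \left(-13 - -36660\right) \left(-188\right)}{195 \left(1 + 2 \left(-13 - -36660\right) \left(-188\right)\right)} = -1742 - - \frac{1 - 390 + 4 \left(-195\right) \left(-13 + 36660\right) \left(-188\right)}{195 \left(1 + 2 \left(-13 + 36660\right) \left(-188\right)\right)} = -1742 - - \frac{1 - 390 + 4 \left(-195\right) 36647 \left(-188\right)}{195 \left(1 + 2 \cdot 36647 \left(-188\right)\right)} = -1742 - - \frac{1 - 390 + 5373916080}{195 \left(1 - 13779272\right)} = -1742 - \left(- \frac{1}{195}\right) \frac{1}{-13779271} \cdot 5373915691 = -1742 - \left(- \frac{1}{195}\right) \left(- \frac{1}{13779271}\right) 5373915691 = -1742 - \frac{5373915691}{2686957845} = - \frac{4686054481681}{2686957845}$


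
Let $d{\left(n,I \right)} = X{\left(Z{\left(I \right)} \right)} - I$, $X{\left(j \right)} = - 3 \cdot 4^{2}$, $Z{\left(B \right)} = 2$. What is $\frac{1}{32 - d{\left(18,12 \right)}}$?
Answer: $\frac{1}{92} \approx 0.01087$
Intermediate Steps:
$X{\left(j \right)} = -48$ ($X{\left(j \right)} = \left(-3\right) 16 = -48$)
$d{\left(n,I \right)} = -48 - I$
$\frac{1}{32 - d{\left(18,12 \right)}} = \frac{1}{32 - \left(-48 - 12\right)} = \frac{1}{32 - -60} = \frac{1}{32 + 60} = \frac{1}{92}$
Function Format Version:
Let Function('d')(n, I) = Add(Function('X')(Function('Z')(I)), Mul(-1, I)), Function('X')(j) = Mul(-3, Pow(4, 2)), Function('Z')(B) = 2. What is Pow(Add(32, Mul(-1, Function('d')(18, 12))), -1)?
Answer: Rational(1, 92) ≈ 0.010870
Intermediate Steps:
Function('X')(j) = -48 (Function('X')(j) = Mul(-3, 16) = -48)
Function('d')(n, I) = Add(-48, Mul(-1, I))
Pow(Add(32, Mul(-1, Function('d')(18, 12))), -1) = Pow(Add(32, Mul(-1, Add(-48, Mul(-1, 12)))), -1) = Pow(Add(32, Mul(-1, Add(-48, -12))), -1) = Pow(Add(32, Mul(-1, -60)), -1) = Pow(Add(32, 60), -1) = Pow(92, -1) = Rational(1, 92)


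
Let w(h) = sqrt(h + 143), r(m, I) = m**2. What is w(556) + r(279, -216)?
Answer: 77841 + sqrt(699) ≈ 77868.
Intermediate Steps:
w(h) = sqrt(143 + h)
w(556) + r(279, -216) = sqrt(143 + 556) + 279**2 = sqrt(699) + 77841 = 77841 + sqrt(699)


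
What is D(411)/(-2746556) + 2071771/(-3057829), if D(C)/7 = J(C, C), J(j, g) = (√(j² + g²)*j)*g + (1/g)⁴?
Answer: -162366898709477142941719/239645313846898000344684 - 485985717*√2/2746556 ≈ -250.91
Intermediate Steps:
J(j, g) = g⁻⁴ + g*j*√(g² + j²) (J(j, g) = (√(g² + j²)*j)*g + g⁻⁴ = (j*√(g² + j²))*g + g⁻⁴ = g*j*√(g² + j²) + g⁻⁴ = g⁻⁴ + g*j*√(g² + j²))
D(C) = 7/C⁴ + 7*√2*C²*√(C²) (D(C) = 7*(C⁻⁴ + C*C*√(C² + C²)) = 7*(C⁻⁴ + C*C*√(2*C²)) = 7*(C⁻⁴ + C*C*(√2*√(C²))) = 7*(C⁻⁴ + √2*C²*√(C²)) = 7/C⁴ + 7*√2*C²*√(C²))
D(411)/(-2746556) + 2071771/(-3057829) = (7*(1 + √2*411⁶*√(411²))/411⁴)/(-2746556) + 2071771/(-3057829) = (7*(1/28534304241)*(1 + √2*4820043206693961*√168921))*(-1/2746556) + 2071771*(-1/3057829) = (7*(1/28534304241)*(1 + √2*4820043206693961*411))*(-1/2746556) - 2071771/3057829 = (7*(1/28534304241)*(1 + 1981037757951217971*√2))*(-1/2746556) - 2071771/3057829 = (7/28534304241 + 485985717*√2)*(-1/2746556) - 2071771/3057829 = (-7/78371064518943996 - 485985717*√2/2746556) - 2071771/3057829 = -162366898709477142941719/239645313846898000344684 - 485985717*√2/2746556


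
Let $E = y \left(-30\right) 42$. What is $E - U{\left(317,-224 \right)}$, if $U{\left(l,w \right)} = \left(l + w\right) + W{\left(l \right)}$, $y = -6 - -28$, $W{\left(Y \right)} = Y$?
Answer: $-28130$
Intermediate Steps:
$y = 22$ ($y = -6 + 28 = 22$)
$U{\left(l,w \right)} = w + 2 l$ ($U{\left(l,w \right)} = \left(l + w\right) + l = w + 2 l$)
$E = -27720$ ($E = 22 \left(-30\right) 42 = \left(-660\right) 42 = -27720$)
$E - U{\left(317,-224 \right)} = -27720 - \left(-224 + 2 \cdot 317\right) = -27720 - \left(-224 + 634\right) = -27720 - 410 = -28130$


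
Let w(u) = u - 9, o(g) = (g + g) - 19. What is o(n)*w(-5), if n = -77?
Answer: 2422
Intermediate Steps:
o(g) = -19 + 2*g (o(g) = 2*g - 19 = -19 + 2*g)
w(u) = -9 + u
o(n)*w(-5) = (-19 + 2*(-77))*(-9 - 5) = (-19 - 154)*(-14) = -173*(-14) = 2422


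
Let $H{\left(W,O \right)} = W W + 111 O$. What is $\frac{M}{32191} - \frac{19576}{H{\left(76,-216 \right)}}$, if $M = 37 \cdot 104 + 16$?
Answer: $\frac{87561977}{73234525} \approx 1.1956$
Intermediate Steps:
$M = 3864$ ($M = 3848 + 16 = 3864$)
$H{\left(W,O \right)} = W^{2} + 111 O$
$\frac{M}{32191} - \frac{19576}{H{\left(76,-216 \right)}} = \frac{3864}{32191} - \frac{19576}{76^{2} + 111 \left(-216\right)} = 3864 \cdot \frac{1}{32191} - \frac{19576}{5776 - 23976} = \frac{3864}{32191} - \frac{19576}{-18200} = \frac{3864}{32191} - - \frac{2447}{2275} = \frac{3864}{32191} + \frac{2447}{2275} = \frac{87561977}{73234525}$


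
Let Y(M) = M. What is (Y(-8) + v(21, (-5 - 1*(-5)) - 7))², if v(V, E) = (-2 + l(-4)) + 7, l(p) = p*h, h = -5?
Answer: 289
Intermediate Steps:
l(p) = -5*p (l(p) = p*(-5) = -5*p)
v(V, E) = 25 (v(V, E) = (-2 - 5*(-4)) + 7 = (-2 + 20) + 7 = 18 + 7 = 25)
(Y(-8) + v(21, (-5 - 1*(-5)) - 7))² = (-8 + 25)² = 17² = 289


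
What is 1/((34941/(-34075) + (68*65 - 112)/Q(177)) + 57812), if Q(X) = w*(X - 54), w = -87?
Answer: 4191225/242297114657 ≈ 1.7298e-5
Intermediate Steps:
Q(X) = 4698 - 87*X (Q(X) = -87*(X - 54) = -87*(-54 + X) = 4698 - 87*X)
1/((34941/(-34075) + (68*65 - 112)/Q(177)) + 57812) = 1/((34941/(-34075) + (68*65 - 112)/(4698 - 87*177)) + 57812) = 1/((34941*(-1/34075) + (4420 - 112)/(4698 - 15399)) + 57812) = 1/((-34941/34075 + 4308/(-10701)) + 57812) = 1/((-34941/34075 + 4308*(-1/10701)) + 57812) = 1/((-34941/34075 - 1436/3567) + 57812) = 1/(-5985043/4191225 + 57812) = 1/(242297114657/4191225) = 4191225/242297114657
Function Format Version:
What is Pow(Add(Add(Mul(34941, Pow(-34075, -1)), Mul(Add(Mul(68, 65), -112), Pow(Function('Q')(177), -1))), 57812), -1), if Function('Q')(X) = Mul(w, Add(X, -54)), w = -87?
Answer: Rational(4191225, 242297114657) ≈ 1.7298e-5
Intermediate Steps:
Function('Q')(X) = Add(4698, Mul(-87, X)) (Function('Q')(X) = Mul(-87, Add(X, -54)) = Mul(-87, Add(-54, X)) = Add(4698, Mul(-87, X)))
Pow(Add(Add(Mul(34941, Pow(-34075, -1)), Mul(Add(Mul(68, 65), -112), Pow(Function('Q')(177), -1))), 57812), -1) = Pow(Add(Add(Mul(34941, Pow(-34075, -1)), Mul(Add(Mul(68, 65), -112), Pow(Add(4698, Mul(-87, 177)), -1))), 57812), -1) = Pow(Add(Add(Mul(34941, Rational(-1, 34075)), Mul(Add(4420, -112), Pow(Add(4698, -15399), -1))), 57812), -1) = Pow(Add(Add(Rational(-34941, 34075), Mul(4308, Pow(-10701, -1))), 57812), -1) = Pow(Add(Add(Rational(-34941, 34075), Mul(4308, Rational(-1, 10701))), 57812), -1) = Pow(Add(Add(Rational(-34941, 34075), Rational(-1436, 3567)), 57812), -1) = Pow(Add(Rational(-5985043, 4191225), 57812), -1) = Pow(Rational(242297114657, 4191225), -1) = Rational(4191225, 242297114657)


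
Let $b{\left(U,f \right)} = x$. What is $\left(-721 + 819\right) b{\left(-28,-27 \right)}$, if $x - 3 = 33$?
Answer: $3528$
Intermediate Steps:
$x = 36$ ($x = 3 + 33 = 36$)
$b{\left(U,f \right)} = 36$
$\left(-721 + 819\right) b{\left(-28,-27 \right)} = \left(-721 + 819\right) 36 = 98 \cdot 36 = 3528$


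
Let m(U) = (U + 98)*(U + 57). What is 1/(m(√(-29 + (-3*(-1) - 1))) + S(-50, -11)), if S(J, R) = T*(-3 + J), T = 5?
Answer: 5294/28675111 - 465*I*√3/28675111 ≈ 0.00018462 - 2.8087e-5*I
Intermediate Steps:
S(J, R) = -15 + 5*J (S(J, R) = 5*(-3 + J) = -15 + 5*J)
m(U) = (57 + U)*(98 + U) (m(U) = (98 + U)*(57 + U) = (57 + U)*(98 + U))
1/(m(√(-29 + (-3*(-1) - 1))) + S(-50, -11)) = 1/((5586 + (√(-29 + (-3*(-1) - 1)))² + 155*√(-29 + (-3*(-1) - 1))) + (-15 + 5*(-50))) = 1/((5586 + (√(-29 + (3 - 1)))² + 155*√(-29 + (3 - 1))) + (-15 - 250)) = 1/((5586 + (√(-29 + 2))² + 155*√(-29 + 2)) - 265) = 1/((5586 + (√(-27))² + 155*√(-27)) - 265) = 1/((5586 + (3*I*√3)² + 155*(3*I*√3)) - 265) = 1/((5586 - 27 + 465*I*√3) - 265) = 1/((5559 + 465*I*√3) - 265) = 1/(5294 + 465*I*√3)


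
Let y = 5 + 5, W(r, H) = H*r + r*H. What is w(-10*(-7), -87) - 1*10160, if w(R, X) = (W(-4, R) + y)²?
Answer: 292340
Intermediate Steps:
W(r, H) = 2*H*r (W(r, H) = H*r + H*r = 2*H*r)
y = 10
w(R, X) = (10 - 8*R)² (w(R, X) = (2*R*(-4) + 10)² = (-8*R + 10)² = (10 - 8*R)²)
w(-10*(-7), -87) - 1*10160 = 4*(5 - (-40)*(-7))² - 1*10160 = 4*(5 - 4*70)² - 10160 = 4*(5 - 280)² - 10160 = 4*(-275)² - 10160 = 4*75625 - 10160 = 302500 - 10160 = 292340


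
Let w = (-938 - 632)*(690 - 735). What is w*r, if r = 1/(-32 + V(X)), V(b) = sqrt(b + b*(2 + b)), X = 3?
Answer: -1130400/503 - 105975*sqrt(2)/503 ≈ -2545.3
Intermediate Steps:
r = 1/(-32 + 3*sqrt(2)) (r = 1/(-32 + sqrt(3*(3 + 3))) = 1/(-32 + sqrt(3*6)) = 1/(-32 + sqrt(18)) = 1/(-32 + 3*sqrt(2)) ≈ -0.036026)
w = 70650 (w = -1570*(-45) = 70650)
w*r = 70650*(-16/503 - 3*sqrt(2)/1006) = -1130400/503 - 105975*sqrt(2)/503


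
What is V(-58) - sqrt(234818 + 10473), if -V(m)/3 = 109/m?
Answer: 327/58 - sqrt(245291) ≈ -489.63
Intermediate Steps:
V(m) = -327/m
V(-58) - sqrt(234818 + 10473) = -327/(-58) - sqrt(234818 + 10473) = -327*(-1/58) - sqrt(245291) = 327/58 - sqrt(245291)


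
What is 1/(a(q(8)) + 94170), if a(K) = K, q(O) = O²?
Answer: 1/94234 ≈ 1.0612e-5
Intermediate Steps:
1/(a(q(8)) + 94170) = 1/(8² + 94170) = 1/(64 + 94170) = 1/94234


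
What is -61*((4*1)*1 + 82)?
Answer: -5246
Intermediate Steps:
-61*((4*1)*1 + 82) = -61*(4*1 + 82) = -61*(4 + 82) = -61*86 = -5246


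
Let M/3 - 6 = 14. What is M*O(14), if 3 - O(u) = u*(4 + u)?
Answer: -14940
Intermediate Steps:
O(u) = 3 - u*(4 + u)
M = 60 (M = 18 + 3*14 = 18 + 42 = 60)
M*O(14) = 60*(3 - 1*14**2 - 4*14) = 60*(3 - 1*196 - 56) = 60*(3 - 196 - 56) = 60*(-249) = -14940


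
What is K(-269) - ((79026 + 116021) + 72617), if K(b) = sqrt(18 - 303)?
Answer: -267664 + I*sqrt(285) ≈ -2.6766e+5 + 16.882*I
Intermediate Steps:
K(b) = I*sqrt(285) (K(b) = sqrt(-285) = I*sqrt(285))
K(-269) - ((79026 + 116021) + 72617) = I*sqrt(285) - ((79026 + 116021) + 72617) = I*sqrt(285) - (195047 + 72617) = I*sqrt(285) - 1*267664 = I*sqrt(285) - 267664 = -267664 + I*sqrt(285)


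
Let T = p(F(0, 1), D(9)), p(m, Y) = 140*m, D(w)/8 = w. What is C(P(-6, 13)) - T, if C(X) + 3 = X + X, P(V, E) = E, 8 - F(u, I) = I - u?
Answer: -957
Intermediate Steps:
F(u, I) = 8 + u - I (F(u, I) = 8 - (I - u) = 8 + (u - I) = 8 + u - I)
D(w) = 8*w
T = 980 (T = 140*(8 + 0 - 1*1) = 140*(8 + 0 - 1) = 140*7 = 980)
C(X) = -3 + 2*X (C(X) = -3 + (X + X) = -3 + 2*X)
C(P(-6, 13)) - T = (-3 + 2*13) - 1*980 = (-3 + 26) - 980 = 23 - 980 = -957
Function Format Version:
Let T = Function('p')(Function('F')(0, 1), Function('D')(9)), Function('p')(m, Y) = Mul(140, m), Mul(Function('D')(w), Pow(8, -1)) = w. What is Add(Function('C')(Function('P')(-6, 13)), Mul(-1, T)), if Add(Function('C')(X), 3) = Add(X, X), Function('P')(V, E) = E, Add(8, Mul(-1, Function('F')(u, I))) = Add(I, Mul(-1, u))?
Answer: -957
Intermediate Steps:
Function('F')(u, I) = Add(8, u, Mul(-1, I)) (Function('F')(u, I) = Add(8, Mul(-1, Add(I, Mul(-1, u)))) = Add(8, Add(u, Mul(-1, I))) = Add(8, u, Mul(-1, I)))
Function('D')(w) = Mul(8, w)
T = 980 (T = Mul(140, Add(8, 0, Mul(-1, 1))) = Mul(140, Add(8, 0, -1)) = Mul(140, 7) = 980)
Function('C')(X) = Add(-3, Mul(2, X)) (Function('C')(X) = Add(-3, Add(X, X)) = Add(-3, Mul(2, X)))
Add(Function('C')(Function('P')(-6, 13)), Mul(-1, T)) = Add(Add(-3, Mul(2, 13)), Mul(-1, 980)) = Add(Add(-3, 26), -980) = Add(23, -980) = -957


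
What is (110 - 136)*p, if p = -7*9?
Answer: 1638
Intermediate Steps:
p = -63
(110 - 136)*p = (110 - 136)*(-63) = -26*(-63) = 1638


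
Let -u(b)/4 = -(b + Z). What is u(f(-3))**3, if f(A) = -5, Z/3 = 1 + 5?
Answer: 140608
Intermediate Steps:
Z = 18 (Z = 3*(1 + 5) = 3*6 = 18)
u(b) = 72 + 4*b (u(b) = -(-4)*(b + 18) = -(-4)*(18 + b) = -4*(-18 - b) = 72 + 4*b)
u(f(-3))**3 = (72 + 4*(-5))**3 = (72 - 20)**3 = 52**3 = 140608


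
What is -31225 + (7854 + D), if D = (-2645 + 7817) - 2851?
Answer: -21050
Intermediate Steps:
D = 2321 (D = 5172 - 2851 = 2321)
-31225 + (7854 + D) = -31225 + (7854 + 2321) = -31225 + 10175 = -21050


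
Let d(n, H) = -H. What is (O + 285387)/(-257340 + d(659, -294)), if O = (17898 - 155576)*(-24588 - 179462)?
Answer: -28093481287/257046 ≈ -1.0929e+5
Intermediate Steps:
O = 28093195900 (O = -137678*(-204050) = 28093195900)
(O + 285387)/(-257340 + d(659, -294)) = (28093195900 + 285387)/(-257340 - 1*(-294)) = 28093481287/(-257340 + 294) = 28093481287/(-257046) = 28093481287*(-1/257046) = -28093481287/257046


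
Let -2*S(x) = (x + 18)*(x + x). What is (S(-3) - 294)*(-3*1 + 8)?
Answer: -1245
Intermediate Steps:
S(x) = -x*(18 + x) (S(x) = -(x + 18)*(x + x)/2 = -(18 + x)*2*x/2 = -x*(18 + x))
(S(-3) - 294)*(-3*1 + 8) = (-1*(-3)*(18 - 3) - 294)*(-3*1 + 8) = (-1*(-3)*15 - 294)*(-3 + 8) = (45 - 294)*5 = -249*5 = -1245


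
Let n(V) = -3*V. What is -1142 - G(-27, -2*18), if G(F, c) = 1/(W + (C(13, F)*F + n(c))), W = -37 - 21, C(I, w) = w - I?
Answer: -1290461/1130 ≈ -1142.0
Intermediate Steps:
W = -58
G(F, c) = 1/(-58 - 3*c + F*(-13 + F)) (G(F, c) = 1/(-58 + ((F - 1*13)*F - 3*c)) = 1/(-58 + ((F - 13)*F - 3*c)) = 1/(-58 + ((-13 + F)*F - 3*c)) = 1/(-58 + (F*(-13 + F) - 3*c)) = 1/(-58 + (-3*c + F*(-13 + F))) = 1/(-58 - 3*c + F*(-13 + F)))
-1142 - G(-27, -2*18) = -1142 - (-1)/(58 + 3*(-2*18) - 1*(-27)*(-13 - 27)) = -1142 - (-1)/(58 + 3*(-36) - 1*(-27)*(-40)) = -1142 - (-1)/(58 - 108 - 1080) = -1142 - (-1)/(-1130) = -1142 - (-1)*(-1)/1130 = -1142 - 1*1/1130 = -1142 - 1/1130 = -1290461/1130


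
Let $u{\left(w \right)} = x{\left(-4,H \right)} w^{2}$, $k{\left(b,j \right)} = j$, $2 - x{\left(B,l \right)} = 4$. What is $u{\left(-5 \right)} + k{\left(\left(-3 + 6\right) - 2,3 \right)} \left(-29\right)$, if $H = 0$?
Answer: $-137$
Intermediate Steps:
$x{\left(B,l \right)} = -2$ ($x{\left(B,l \right)} = 2 - 4 = -2$)
$u{\left(w \right)} = - 2 w^{2}$
$u{\left(-5 \right)} + k{\left(\left(-3 + 6\right) - 2,3 \right)} \left(-29\right) = - 2 \left(-5\right)^{2} + 3 \left(-29\right) = \left(-2\right) 25 - 87 = -50 - 87 = -137$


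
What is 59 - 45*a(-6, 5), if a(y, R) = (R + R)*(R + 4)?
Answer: -3991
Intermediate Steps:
a(y, R) = 2*R*(4 + R) (a(y, R) = (2*R)*(4 + R) = 2*R*(4 + R))
59 - 45*a(-6, 5) = 59 - 90*5*(4 + 5) = 59 - 90*5*9 = 59 - 45*90 = 59 - 4050 = -3991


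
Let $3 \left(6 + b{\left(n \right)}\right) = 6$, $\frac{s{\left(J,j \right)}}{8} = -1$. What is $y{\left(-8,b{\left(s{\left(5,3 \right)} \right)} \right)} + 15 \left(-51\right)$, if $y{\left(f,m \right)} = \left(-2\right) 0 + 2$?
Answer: $-763$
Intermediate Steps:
$s{\left(J,j \right)} = -8$ ($s{\left(J,j \right)} = 8 \left(-1\right) = -8$)
$b{\left(n \right)} = -4$ ($b{\left(n \right)} = -6 + \frac{1}{3} \cdot 6 = -6 + 2 = -4$)
$y{\left(f,m \right)} = 2$ ($y{\left(f,m \right)} = 0 + 2 = 2$)
$y{\left(-8,b{\left(s{\left(5,3 \right)} \right)} \right)} + 15 \left(-51\right) = 2 + 15 \left(-51\right) = 2 - 765 = -763$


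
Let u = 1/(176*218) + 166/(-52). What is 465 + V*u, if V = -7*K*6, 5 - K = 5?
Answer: 465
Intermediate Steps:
K = 0 (K = 5 - 1*5 = 5 - 5 = 0)
V = 0 (V = -7*0*6 = 0*6 = 0)
u = -1592259/498784 (u = (1/176)*(1/218) + 166*(-1/52) = 1/38368 - 83/26 = -1592259/498784 ≈ -3.1923)
465 + V*u = 465 + 0*(-1592259/498784) = 465 + 0 = 465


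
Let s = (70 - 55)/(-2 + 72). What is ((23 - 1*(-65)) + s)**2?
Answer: 1525225/196 ≈ 7781.8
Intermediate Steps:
s = 3/14 (s = 15/70 = 15*(1/70) = 3/14 ≈ 0.21429)
((23 - 1*(-65)) + s)**2 = ((23 - 1*(-65)) + 3/14)**2 = ((23 + 65) + 3/14)**2 = (88 + 3/14)**2 = (1235/14)**2 = 1525225/196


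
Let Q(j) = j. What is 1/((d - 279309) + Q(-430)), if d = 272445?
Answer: -1/7294 ≈ -0.00013710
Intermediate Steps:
1/((d - 279309) + Q(-430)) = 1/((272445 - 279309) - 430) = 1/(-6864 - 430) = 1/(-7294) = -1/7294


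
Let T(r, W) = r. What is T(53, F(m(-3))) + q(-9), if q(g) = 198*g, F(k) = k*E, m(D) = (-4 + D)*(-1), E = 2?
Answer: -1729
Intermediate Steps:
m(D) = 4 - D
F(k) = 2*k (F(k) = k*2 = 2*k)
T(53, F(m(-3))) + q(-9) = 53 + 198*(-9) = 53 - 1782 = -1729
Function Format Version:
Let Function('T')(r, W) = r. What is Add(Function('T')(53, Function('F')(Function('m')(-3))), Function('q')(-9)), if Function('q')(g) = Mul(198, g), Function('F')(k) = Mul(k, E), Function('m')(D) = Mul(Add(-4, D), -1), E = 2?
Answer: -1729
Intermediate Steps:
Function('m')(D) = Add(4, Mul(-1, D))
Function('F')(k) = Mul(2, k) (Function('F')(k) = Mul(k, 2) = Mul(2, k))
Add(Function('T')(53, Function('F')(Function('m')(-3))), Function('q')(-9)) = Add(53, Mul(198, -9)) = Add(53, -1782) = -1729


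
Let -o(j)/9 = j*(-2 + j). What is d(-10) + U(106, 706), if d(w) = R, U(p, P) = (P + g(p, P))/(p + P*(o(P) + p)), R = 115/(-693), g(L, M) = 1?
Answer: -363172278661/2188504778922 ≈ -0.16595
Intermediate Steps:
o(j) = -9*j*(-2 + j)
R = -115/693 (R = 115*(-1/693) = -115/693 ≈ -0.16595)
U(p, P) = (1 + P)/(p + P*(p + 9*P*(2 - P))) (U(p, P) = (P + 1)/(p + P*(9*P*(2 - P) + p)) = (1 + P)/(p + P*(p + 9*P*(2 - P))))
d(w) = -115/693
d(-10) + U(106, 706) = -115/693 + (1 + 706)/(106 + 706*106 - 9*706²*(-2 + 706)) = -115/693 + 707/(106 + 74836 - 9*498436*704) = -115/693 + 707/(106 + 74836 - 3158090496) = -115/693 + 707/(-3158015554) = -115/693 - 1/3158015554*707 = -115/693 - 707/3158015554 = -363172278661/2188504778922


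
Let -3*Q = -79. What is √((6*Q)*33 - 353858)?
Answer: 2*I*√87161 ≈ 590.46*I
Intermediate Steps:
Q = 79/3 (Q = -⅓*(-79) = 79/3 ≈ 26.333)
√((6*Q)*33 - 353858) = √((6*(79/3))*33 - 353858) = √(158*33 - 353858) = √(5214 - 353858) = √(-348644) = 2*I*√87161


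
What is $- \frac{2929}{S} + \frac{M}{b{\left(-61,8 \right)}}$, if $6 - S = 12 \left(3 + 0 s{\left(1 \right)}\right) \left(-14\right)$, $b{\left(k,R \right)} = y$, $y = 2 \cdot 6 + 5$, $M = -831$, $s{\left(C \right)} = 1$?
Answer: $- \frac{27859}{510} \approx -54.625$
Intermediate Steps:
$y = 17$ ($y = 12 + 5 = 17$)
$b{\left(k,R \right)} = 17$
$S = 510$ ($S = 6 - 12 \left(3 + 0 \cdot 1\right) \left(-14\right) = 6 - 12 \left(3 + 0\right) \left(-14\right) = 6 - 12 \cdot 3 \left(-14\right) = 6 - 36 \left(-14\right) = 6 - -504 = 6 + 504 = 510$)
$- \frac{2929}{S} + \frac{M}{b{\left(-61,8 \right)}} = - \frac{2929}{510} - \frac{831}{17} = - \frac{27859}{510}$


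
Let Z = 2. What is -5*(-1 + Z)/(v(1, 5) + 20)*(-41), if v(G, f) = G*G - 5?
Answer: 205/16 ≈ 12.813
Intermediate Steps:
v(G, f) = -5 + G**2 (v(G, f) = G**2 - 5 = -5 + G**2)
-5*(-1 + Z)/(v(1, 5) + 20)*(-41) = -5*(-1 + 2)/((-5 + 1**2) + 20)*(-41) = -5/((-5 + 1) + 20)*(-41) = -5/(-4 + 20)*(-41) = -5/16*(-41) = 205/16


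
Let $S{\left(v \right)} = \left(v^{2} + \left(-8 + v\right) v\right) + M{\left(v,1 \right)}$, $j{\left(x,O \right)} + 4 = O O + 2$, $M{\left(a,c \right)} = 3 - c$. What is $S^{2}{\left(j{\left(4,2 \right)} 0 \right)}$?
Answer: $4$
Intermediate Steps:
$j{\left(x,O \right)} = -2 + O^{2}$ ($j{\left(x,O \right)} = -4 + \left(O O + 2\right) = -4 + \left(O^{2} + 2\right) = -4 + \left(2 + O^{2}\right) = -2 + O^{2}$)
$S{\left(v \right)} = 2 + v^{2} + v \left(-8 + v\right)$ ($S{\left(v \right)} = \left(v^{2} + \left(-8 + v\right) v\right) + \left(3 - 1\right) = \left(v^{2} + v \left(-8 + v\right)\right) + \left(3 - 1\right) = \left(v^{2} + v \left(-8 + v\right)\right) + 2 = 2 + v^{2} + v \left(-8 + v\right)$)
$S^{2}{\left(j{\left(4,2 \right)} 0 \right)} = \left(2 - 8 \left(-2 + 2^{2}\right) 0 + 2 \left(\left(-2 + 2^{2}\right) 0\right)^{2}\right)^{2} = \left(2 - 8 \left(-2 + 4\right) 0 + 2 \left(\left(-2 + 4\right) 0\right)^{2}\right)^{2} = \left(2 - 8 \cdot 2 \cdot 0 + 2 \left(2 \cdot 0\right)^{2}\right)^{2} = \left(2 - 0 + 2 \cdot 0^{2}\right)^{2} = \left(2 + 0 + 2 \cdot 0\right)^{2} = \left(2 + 0 + 0\right)^{2} = 2^{2} = 4$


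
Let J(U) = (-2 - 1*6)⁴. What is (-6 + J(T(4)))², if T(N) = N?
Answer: 16728100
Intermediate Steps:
J(U) = 4096 (J(U) = (-2 - 6)⁴ = (-8)⁴ = 4096)
(-6 + J(T(4)))² = (-6 + 4096)² = 4090² = 16728100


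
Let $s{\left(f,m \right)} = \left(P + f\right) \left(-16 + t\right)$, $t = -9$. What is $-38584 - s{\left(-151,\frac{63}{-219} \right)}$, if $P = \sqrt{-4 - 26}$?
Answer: $-42359 + 25 i \sqrt{30} \approx -42359.0 + 136.93 i$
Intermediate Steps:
$P = i \sqrt{30}$ ($P = \sqrt{-30} = i \sqrt{30} \approx 5.4772 i$)
$s{\left(f,m \right)} = - 25 f - 25 i \sqrt{30}$ ($s{\left(f,m \right)} = \left(i \sqrt{30} + f\right) \left(-16 - 9\right) = \left(f + i \sqrt{30}\right) \left(-25\right) = - 25 f - 25 i \sqrt{30}$)
$-38584 - s{\left(-151,\frac{63}{-219} \right)} = -38584 - \left(\left(-25\right) \left(-151\right) - 25 i \sqrt{30}\right) = -38584 - \left(3775 - 25 i \sqrt{30}\right) = -42359 + 25 i \sqrt{30}$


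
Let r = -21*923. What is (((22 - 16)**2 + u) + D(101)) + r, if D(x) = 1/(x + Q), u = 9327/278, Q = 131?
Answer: -622819985/32248 ≈ -19313.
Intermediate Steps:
r = -19383
u = 9327/278 (u = 9327*(1/278) = 9327/278 ≈ 33.550)
D(x) = 1/(131 + x) (D(x) = 1/(x + 131) = 1/(131 + x))
(((22 - 16)**2 + u) + D(101)) + r = (((22 - 16)**2 + 9327/278) + 1/(131 + 101)) - 19383 = ((6**2 + 9327/278) + 1/232) - 19383 = ((36 + 9327/278) + 1/232) - 19383 = (19335/278 + 1/232) - 19383 = 2242999/32248 - 19383 = -622819985/32248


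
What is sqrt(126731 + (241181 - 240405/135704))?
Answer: sqrt(1693819658028418)/67852 ≈ 606.56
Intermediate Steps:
sqrt(126731 + (241181 - 240405/135704)) = sqrt(126731 + 32728986019/135704) = sqrt(49926889643/135704) = sqrt(1693819658028418)/67852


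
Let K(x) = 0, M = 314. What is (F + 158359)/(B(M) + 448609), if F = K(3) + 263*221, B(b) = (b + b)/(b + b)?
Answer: 108241/224305 ≈ 0.48256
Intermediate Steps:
B(b) = 1 (B(b) = (2*b)/((2*b)) = (2*b)*(1/(2*b)) = 1)
F = 58123 (F = 0 + 263*221 = 0 + 58123 = 58123)
(F + 158359)/(B(M) + 448609) = (58123 + 158359)/(1 + 448609) = 216482/448610 = 216482*(1/448610) = 108241/224305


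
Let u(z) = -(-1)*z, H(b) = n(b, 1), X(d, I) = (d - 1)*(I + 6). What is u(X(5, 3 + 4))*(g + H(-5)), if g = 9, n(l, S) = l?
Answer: 208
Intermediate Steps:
X(d, I) = (-1 + d)*(6 + I)
H(b) = b
u(z) = z
u(X(5, 3 + 4))*(g + H(-5)) = (-6 - (3 + 4) + 6*5 + (3 + 4)*5)*(9 - 5) = (-6 - 1*7 + 30 + 7*5)*4 = (-6 - 7 + 30 + 35)*4 = 52*4 = 208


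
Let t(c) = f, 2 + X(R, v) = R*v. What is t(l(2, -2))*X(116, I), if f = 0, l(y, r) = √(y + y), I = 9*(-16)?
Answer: 0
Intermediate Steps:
I = -144
l(y, r) = √2*√y (l(y, r) = √(2*y) = √2*√y)
X(R, v) = -2 + R*v
t(c) = 0
t(l(2, -2))*X(116, I) = 0*(-2 + 116*(-144)) = 0*(-2 - 16704) = 0*(-16706) = 0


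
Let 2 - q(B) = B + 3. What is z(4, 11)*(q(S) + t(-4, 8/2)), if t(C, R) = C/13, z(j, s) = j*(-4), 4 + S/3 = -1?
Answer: -2848/13 ≈ -219.08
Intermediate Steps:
S = -15 (S = -12 + 3*(-1) = -12 - 3 = -15)
q(B) = -1 - B (q(B) = 2 - (B + 3) = 2 - (3 + B) = 2 + (-3 - B) = -1 - B)
z(j, s) = -4*j
t(C, R) = C/13 (t(C, R) = C*(1/13) = C/13)
z(4, 11)*(q(S) + t(-4, 8/2)) = (-4*4)*((-1 - 1*(-15)) + (1/13)*(-4)) = -16*((-1 + 15) - 4/13) = -16*(14 - 4/13) = -16*178/13 = -2848/13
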